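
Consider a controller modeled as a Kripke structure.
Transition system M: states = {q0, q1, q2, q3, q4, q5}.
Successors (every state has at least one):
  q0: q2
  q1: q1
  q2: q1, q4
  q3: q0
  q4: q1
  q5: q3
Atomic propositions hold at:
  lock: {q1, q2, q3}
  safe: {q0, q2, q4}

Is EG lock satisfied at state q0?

No

EG lock: greatest fixpoint, start Z0 = {q1, q2, q3}, keep only states in Sat with some successor in Z. Z1 = {q1, q2}; fixed.
Sat(EG lock) = {q1, q2}
q0 ∉ Sat(EG lock) = {q1, q2}, so the formula does not hold at q0.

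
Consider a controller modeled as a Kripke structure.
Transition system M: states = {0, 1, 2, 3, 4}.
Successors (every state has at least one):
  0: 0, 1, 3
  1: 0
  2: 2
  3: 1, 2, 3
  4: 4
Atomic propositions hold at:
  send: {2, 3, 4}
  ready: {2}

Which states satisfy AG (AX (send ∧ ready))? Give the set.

{2}

Sat(send ∧ ready) = {2}
Sat(AX (send ∧ ready)) = {s : every successor in {2}} = {2}
AG (AX (send ∧ ready)): greatest fixpoint, start Z0 = {2}, keep only states in Sat with every successor in Z. Already a fixed point.
Sat(AG (AX (send ∧ ready))) = {2}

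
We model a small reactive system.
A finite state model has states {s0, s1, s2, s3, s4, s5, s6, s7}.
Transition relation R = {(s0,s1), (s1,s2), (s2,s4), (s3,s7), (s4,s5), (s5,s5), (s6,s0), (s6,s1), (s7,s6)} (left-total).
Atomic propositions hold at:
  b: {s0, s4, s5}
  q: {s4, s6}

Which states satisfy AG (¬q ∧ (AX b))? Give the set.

Sat(¬q) = {s0, s1, s2, s3, s5, s7}
Sat(AX b) = {s : every successor in {s0, s4, s5}} = {s2, s4, s5}
Sat(¬q ∧ (AX b)) = {s2, s5}
AG (¬q ∧ (AX b)): greatest fixpoint, start Z0 = {s2, s5}, keep only states in Sat with every successor in Z. Z1 = {s5}; fixed.
Sat(AG (¬q ∧ (AX b))) = {s5}

{s5}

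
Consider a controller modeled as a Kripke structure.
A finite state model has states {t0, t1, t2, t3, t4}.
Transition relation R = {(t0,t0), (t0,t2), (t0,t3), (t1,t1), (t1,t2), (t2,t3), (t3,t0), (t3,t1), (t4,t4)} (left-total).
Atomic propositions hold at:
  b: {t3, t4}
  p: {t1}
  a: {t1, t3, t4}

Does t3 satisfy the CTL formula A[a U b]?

Yes

A[a U b]: least fixpoint, start Z0 = Sat(b) = {t3, t4}, add states in Sat(a) with every successor in Z. Already a fixed point.
Sat(A[a U b]) = {t3, t4}
t3 ∈ Sat(A[a U b]) = {t3, t4}, so the formula holds at t3.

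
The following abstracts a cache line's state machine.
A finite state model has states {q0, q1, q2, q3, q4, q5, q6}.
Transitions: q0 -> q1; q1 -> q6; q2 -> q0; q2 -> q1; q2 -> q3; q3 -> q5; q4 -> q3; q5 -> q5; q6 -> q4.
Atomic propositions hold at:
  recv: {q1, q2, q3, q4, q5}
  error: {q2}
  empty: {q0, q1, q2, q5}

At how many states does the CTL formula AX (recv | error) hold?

Sat(recv | error) = {q1, q2, q3, q4, q5}
Sat(AX (recv | error)) = {s : every successor in {q1, q2, q3, q4, q5}} = {q0, q3, q4, q5, q6}
|Sat(AX (recv | error))| = |{q0, q3, q4, q5, q6}| = 5.

5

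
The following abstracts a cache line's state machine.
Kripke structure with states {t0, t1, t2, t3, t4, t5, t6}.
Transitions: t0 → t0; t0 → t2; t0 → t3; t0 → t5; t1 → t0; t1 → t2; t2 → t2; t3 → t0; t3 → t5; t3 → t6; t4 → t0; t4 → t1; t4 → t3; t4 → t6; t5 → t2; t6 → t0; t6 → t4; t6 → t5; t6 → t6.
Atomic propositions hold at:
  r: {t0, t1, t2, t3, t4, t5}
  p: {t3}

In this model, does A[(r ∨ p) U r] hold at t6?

No

Sat(r ∨ p) = {t0, t1, t2, t3, t4, t5}
A[(r ∨ p) U r]: least fixpoint, start Z0 = Sat(r) = {t0, t1, t2, t3, t4, t5}, add states in Sat(r ∨ p) with every successor in Z. Already a fixed point.
Sat(A[(r ∨ p) U r]) = {t0, t1, t2, t3, t4, t5}
t6 ∉ Sat(A[(r ∨ p) U r]) = {t0, t1, t2, t3, t4, t5}, so the formula does not hold at t6.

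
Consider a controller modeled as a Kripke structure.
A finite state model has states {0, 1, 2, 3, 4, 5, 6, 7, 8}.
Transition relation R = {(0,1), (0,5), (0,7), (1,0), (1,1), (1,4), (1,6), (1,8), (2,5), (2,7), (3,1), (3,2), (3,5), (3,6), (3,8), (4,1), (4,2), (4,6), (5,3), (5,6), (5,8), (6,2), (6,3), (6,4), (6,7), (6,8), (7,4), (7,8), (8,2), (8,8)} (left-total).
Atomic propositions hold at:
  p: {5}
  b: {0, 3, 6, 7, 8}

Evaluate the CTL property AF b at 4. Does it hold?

No

AF b: least fixpoint, start Z0 = {0, 3, 6, 7, 8}, add states with every successor in Z. Z1 = {0, 3, 5, 6, 7, 8}; Z2 = {0, 2, 3, 5, 6, 7, 8}; fixed.
Sat(AF b) = {0, 2, 3, 5, 6, 7, 8}
4 ∉ Sat(AF b) = {0, 2, 3, 5, 6, 7, 8}, so the formula does not hold at 4.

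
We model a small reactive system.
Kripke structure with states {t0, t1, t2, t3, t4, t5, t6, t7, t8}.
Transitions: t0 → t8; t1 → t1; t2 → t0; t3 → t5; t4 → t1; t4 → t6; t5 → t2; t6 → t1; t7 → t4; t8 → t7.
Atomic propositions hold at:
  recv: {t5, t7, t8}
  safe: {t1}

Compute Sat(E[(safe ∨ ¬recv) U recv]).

{t0, t2, t3, t5, t7, t8}

Sat(¬recv) = {t0, t1, t2, t3, t4, t6}
Sat(safe ∨ ¬recv) = {t0, t1, t2, t3, t4, t6}
E[(safe ∨ ¬recv) U recv]: least fixpoint, start Z0 = Sat(recv) = {t5, t7, t8}, add states in Sat(safe ∨ ¬recv) with some successor in Z. Z1 = {t0, t3, t5, t7, t8}; Z2 = {t0, t2, t3, t5, t7, t8}; fixed.
Sat(E[(safe ∨ ¬recv) U recv]) = {t0, t2, t3, t5, t7, t8}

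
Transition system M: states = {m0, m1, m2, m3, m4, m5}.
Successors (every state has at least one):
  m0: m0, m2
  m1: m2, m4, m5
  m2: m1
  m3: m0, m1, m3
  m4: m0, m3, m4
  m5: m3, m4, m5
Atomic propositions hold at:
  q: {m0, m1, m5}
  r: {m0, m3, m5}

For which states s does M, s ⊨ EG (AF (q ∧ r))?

{m0, m5}

Sat(q ∧ r) = {m0, m5}
AF (q ∧ r): least fixpoint, start Z0 = {m0, m5}, add states with every successor in Z. Already a fixed point.
Sat(AF (q ∧ r)) = {m0, m5}
EG (AF (q ∧ r)): greatest fixpoint, start Z0 = {m0, m5}, keep only states in Sat with some successor in Z. Already a fixed point.
Sat(EG (AF (q ∧ r))) = {m0, m5}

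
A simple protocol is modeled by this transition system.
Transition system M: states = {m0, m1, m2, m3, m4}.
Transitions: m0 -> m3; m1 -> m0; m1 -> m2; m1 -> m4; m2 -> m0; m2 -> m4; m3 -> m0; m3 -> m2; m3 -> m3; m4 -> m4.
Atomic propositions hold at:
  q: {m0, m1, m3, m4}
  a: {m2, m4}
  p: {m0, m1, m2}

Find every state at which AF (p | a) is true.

{m0, m1, m2, m4}

Sat(p | a) = {m0, m1, m2, m4}
AF (p | a): least fixpoint, start Z0 = {m0, m1, m2, m4}, add states with every successor in Z. Already a fixed point.
Sat(AF (p | a)) = {m0, m1, m2, m4}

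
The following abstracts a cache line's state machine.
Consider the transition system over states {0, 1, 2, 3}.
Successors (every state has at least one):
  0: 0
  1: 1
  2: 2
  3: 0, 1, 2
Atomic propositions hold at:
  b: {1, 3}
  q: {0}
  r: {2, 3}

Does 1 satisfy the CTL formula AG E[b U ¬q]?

Yes

Sat(¬q) = {1, 2, 3}
E[b U ¬q]: least fixpoint, start Z0 = Sat(¬q) = {1, 2, 3}, add states in Sat(b) with some successor in Z. Already a fixed point.
Sat(E[b U ¬q]) = {1, 2, 3}
AG E[b U ¬q]: greatest fixpoint, start Z0 = {1, 2, 3}, keep only states in Sat with every successor in Z. Z1 = {1, 2}; fixed.
Sat(AG E[b U ¬q]) = {1, 2}
1 ∈ Sat(AG E[b U ¬q]) = {1, 2}, so the formula holds at 1.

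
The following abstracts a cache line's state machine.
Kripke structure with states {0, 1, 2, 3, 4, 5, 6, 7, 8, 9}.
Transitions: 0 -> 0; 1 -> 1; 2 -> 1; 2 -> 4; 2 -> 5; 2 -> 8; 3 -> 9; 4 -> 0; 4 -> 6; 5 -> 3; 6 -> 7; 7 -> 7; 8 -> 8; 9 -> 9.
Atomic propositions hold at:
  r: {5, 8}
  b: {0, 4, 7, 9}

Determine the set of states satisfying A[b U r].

{5, 8}

A[b U r]: least fixpoint, start Z0 = Sat(r) = {5, 8}, add states in Sat(b) with every successor in Z. Already a fixed point.
Sat(A[b U r]) = {5, 8}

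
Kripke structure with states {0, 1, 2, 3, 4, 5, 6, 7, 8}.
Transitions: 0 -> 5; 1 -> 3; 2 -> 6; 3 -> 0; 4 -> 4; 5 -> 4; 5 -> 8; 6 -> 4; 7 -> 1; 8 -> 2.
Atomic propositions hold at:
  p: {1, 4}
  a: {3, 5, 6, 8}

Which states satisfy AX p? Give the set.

{4, 6, 7}

Sat(AX p) = {s : every successor in {1, 4}} = {4, 6, 7}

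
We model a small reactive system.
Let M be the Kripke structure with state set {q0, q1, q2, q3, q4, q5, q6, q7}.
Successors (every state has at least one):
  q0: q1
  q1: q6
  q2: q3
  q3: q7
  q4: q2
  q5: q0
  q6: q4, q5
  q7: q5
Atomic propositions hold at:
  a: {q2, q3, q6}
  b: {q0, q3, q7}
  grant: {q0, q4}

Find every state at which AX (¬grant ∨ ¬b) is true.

Sat(¬grant) = {q1, q2, q3, q5, q6, q7}
Sat(¬b) = {q1, q2, q4, q5, q6}
Sat(¬grant ∨ ¬b) = {q1, q2, q3, q4, q5, q6, q7}
Sat(AX (¬grant ∨ ¬b)) = {s : every successor in {q1, q2, q3, q4, q5, q6, q7}} = {q0, q1, q2, q3, q4, q6, q7}

{q0, q1, q2, q3, q4, q6, q7}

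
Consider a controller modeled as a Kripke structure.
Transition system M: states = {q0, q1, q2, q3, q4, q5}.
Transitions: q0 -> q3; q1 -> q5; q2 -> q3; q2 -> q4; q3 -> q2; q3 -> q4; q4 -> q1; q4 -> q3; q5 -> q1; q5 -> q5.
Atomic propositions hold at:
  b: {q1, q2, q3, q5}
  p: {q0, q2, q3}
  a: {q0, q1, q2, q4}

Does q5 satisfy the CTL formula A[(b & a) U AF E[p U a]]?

Sat(b & a) = {q1, q2}
E[p U a]: least fixpoint, start Z0 = Sat(a) = {q0, q1, q2, q4}, add states in Sat(p) with some successor in Z. Z1 = {q0, q1, q2, q3, q4}; fixed.
Sat(E[p U a]) = {q0, q1, q2, q3, q4}
AF E[p U a]: least fixpoint, start Z0 = {q0, q1, q2, q3, q4}, add states with every successor in Z. Already a fixed point.
Sat(AF E[p U a]) = {q0, q1, q2, q3, q4}
A[(b & a) U AF E[p U a]]: least fixpoint, start Z0 = Sat(AF E[p U a]) = {q0, q1, q2, q3, q4}, add states in Sat(b & a) with every successor in Z. Already a fixed point.
Sat(A[(b & a) U AF E[p U a]]) = {q0, q1, q2, q3, q4}
q5 ∉ Sat(A[(b & a) U AF E[p U a]]) = {q0, q1, q2, q3, q4}, so the formula does not hold at q5.

No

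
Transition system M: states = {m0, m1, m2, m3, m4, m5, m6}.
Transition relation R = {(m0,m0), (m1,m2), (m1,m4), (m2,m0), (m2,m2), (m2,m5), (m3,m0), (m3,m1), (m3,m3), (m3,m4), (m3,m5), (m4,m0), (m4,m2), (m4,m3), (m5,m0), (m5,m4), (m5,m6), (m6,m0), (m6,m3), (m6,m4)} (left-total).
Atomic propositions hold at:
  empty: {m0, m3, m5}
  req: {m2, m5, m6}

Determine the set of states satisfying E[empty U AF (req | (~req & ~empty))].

Sat(~req) = {m0, m1, m3, m4}
Sat(~empty) = {m1, m2, m4, m6}
Sat(~req & ~empty) = {m1, m4}
Sat(req | (~req & ~empty)) = {m1, m2, m4, m5, m6}
AF (req | (~req & ~empty)): least fixpoint, start Z0 = {m1, m2, m4, m5, m6}, add states with every successor in Z. Already a fixed point.
Sat(AF (req | (~req & ~empty))) = {m1, m2, m4, m5, m6}
E[empty U AF (req | (~req & ~empty))]: least fixpoint, start Z0 = Sat(AF (req | (~req & ~empty))) = {m1, m2, m4, m5, m6}, add states in Sat(empty) with some successor in Z. Z1 = {m1, m2, m3, m4, m5, m6}; fixed.
Sat(E[empty U AF (req | (~req & ~empty))]) = {m1, m2, m3, m4, m5, m6}

{m1, m2, m3, m4, m5, m6}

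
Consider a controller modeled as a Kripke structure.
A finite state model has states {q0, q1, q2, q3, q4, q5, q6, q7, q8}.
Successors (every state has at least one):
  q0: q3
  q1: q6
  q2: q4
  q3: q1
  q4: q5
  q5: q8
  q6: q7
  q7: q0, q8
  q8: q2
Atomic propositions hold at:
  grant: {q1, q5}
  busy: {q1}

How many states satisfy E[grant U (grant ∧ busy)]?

Sat(grant ∧ busy) = {q1}
E[grant U (grant ∧ busy)]: least fixpoint, start Z0 = Sat((grant ∧ busy)) = {q1}, add states in Sat(grant) with some successor in Z. Already a fixed point.
Sat(E[grant U (grant ∧ busy)]) = {q1}
|Sat(E[grant U (grant ∧ busy)])| = |{q1}| = 1.

1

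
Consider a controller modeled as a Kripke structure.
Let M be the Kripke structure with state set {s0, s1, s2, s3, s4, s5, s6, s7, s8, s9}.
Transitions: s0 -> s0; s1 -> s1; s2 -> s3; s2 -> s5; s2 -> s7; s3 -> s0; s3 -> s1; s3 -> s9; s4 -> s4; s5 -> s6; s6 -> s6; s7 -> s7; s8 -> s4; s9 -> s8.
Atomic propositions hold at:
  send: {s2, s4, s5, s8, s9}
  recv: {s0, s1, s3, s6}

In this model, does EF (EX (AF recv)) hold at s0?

AF recv: least fixpoint, start Z0 = {s0, s1, s3, s6}, add states with every successor in Z. Z1 = {s0, s1, s3, s5, s6}; fixed.
Sat(AF recv) = {s0, s1, s3, s5, s6}
Sat(EX (AF recv)) = {s : some successor in {s0, s1, s3, s5, s6}} = {s0, s1, s2, s3, s5, s6}
EF (EX (AF recv)): least fixpoint, start Z0 = {s0, s1, s2, s3, s5, s6}, add states with some successor in Z. Already a fixed point.
Sat(EF (EX (AF recv))) = {s0, s1, s2, s3, s5, s6}
s0 ∈ Sat(EF (EX (AF recv))) = {s0, s1, s2, s3, s5, s6}, so the formula holds at s0.

Yes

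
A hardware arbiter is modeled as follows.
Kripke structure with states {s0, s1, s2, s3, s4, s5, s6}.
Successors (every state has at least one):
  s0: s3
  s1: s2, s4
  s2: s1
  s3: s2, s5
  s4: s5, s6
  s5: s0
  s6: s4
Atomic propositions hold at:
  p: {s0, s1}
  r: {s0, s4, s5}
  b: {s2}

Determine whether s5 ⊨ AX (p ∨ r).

Yes

Sat(p ∨ r) = {s0, s1, s4, s5}
Sat(AX (p ∨ r)) = {s : every successor in {s0, s1, s4, s5}} = {s2, s5, s6}
s5 ∈ Sat(AX (p ∨ r)) = {s2, s5, s6}, so the formula holds at s5.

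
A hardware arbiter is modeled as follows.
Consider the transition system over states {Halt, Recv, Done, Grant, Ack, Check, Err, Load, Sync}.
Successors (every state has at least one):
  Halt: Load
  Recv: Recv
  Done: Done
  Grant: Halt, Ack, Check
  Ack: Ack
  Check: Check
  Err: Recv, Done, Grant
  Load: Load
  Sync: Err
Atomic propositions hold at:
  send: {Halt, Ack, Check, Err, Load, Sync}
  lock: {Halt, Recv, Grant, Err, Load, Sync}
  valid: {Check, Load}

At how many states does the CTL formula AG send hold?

4

AG send: greatest fixpoint, start Z0 = {Halt, Ack, Check, Err, Load, Sync}, keep only states in Sat with every successor in Z. Z1 = {Halt, Ack, Check, Load, Sync}; Z2 = {Halt, Ack, Check, Load}; fixed.
Sat(AG send) = {Halt, Ack, Check, Load}
|Sat(AG send)| = |{Halt, Ack, Check, Load}| = 4.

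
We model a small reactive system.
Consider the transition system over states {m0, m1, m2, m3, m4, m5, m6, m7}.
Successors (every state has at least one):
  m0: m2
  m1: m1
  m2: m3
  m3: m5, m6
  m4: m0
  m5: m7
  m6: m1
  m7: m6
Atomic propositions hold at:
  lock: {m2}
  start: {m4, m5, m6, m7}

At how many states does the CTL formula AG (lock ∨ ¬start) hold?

Sat(¬start) = {m0, m1, m2, m3}
Sat(lock ∨ ¬start) = {m0, m1, m2, m3}
AG (lock ∨ ¬start): greatest fixpoint, start Z0 = {m0, m1, m2, m3}, keep only states in Sat with every successor in Z. Z1 = {m0, m1, m2}; Z2 = {m0, m1}; Z3 = {m1}; fixed.
Sat(AG (lock ∨ ¬start)) = {m1}
|Sat(AG (lock ∨ ¬start))| = |{m1}| = 1.

1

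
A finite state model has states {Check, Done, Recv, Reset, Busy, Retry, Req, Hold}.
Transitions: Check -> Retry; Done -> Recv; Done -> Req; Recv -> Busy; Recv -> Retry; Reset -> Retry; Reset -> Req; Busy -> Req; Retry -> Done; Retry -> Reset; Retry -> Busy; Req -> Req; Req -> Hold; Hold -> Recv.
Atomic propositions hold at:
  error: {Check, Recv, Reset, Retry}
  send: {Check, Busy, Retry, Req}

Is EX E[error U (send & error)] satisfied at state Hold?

Sat(send & error) = {Check, Retry}
E[error U (send & error)]: least fixpoint, start Z0 = Sat((send & error)) = {Check, Retry}, add states in Sat(error) with some successor in Z. Z1 = {Check, Recv, Reset, Retry}; fixed.
Sat(E[error U (send & error)]) = {Check, Recv, Reset, Retry}
Sat(EX E[error U (send & error)]) = {s : some successor in {Check, Recv, Reset, Retry}} = {Check, Done, Recv, Reset, Retry, Hold}
Hold ∈ Sat(EX E[error U (send & error)]) = {Check, Done, Recv, Reset, Retry, Hold}, so the formula holds at Hold.

Yes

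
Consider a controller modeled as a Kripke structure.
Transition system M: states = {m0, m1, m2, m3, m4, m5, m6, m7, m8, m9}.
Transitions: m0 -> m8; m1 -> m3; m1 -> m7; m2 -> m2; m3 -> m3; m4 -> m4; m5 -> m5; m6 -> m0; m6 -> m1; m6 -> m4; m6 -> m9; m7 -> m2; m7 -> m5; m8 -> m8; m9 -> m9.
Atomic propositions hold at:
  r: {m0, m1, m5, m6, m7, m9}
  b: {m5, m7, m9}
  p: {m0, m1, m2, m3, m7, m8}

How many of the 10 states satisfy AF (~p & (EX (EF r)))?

Sat(~p) = {m4, m5, m6, m9}
EF r: least fixpoint, start Z0 = {m0, m1, m5, m6, m7, m9}, add states with some successor in Z. Already a fixed point.
Sat(EF r) = {m0, m1, m5, m6, m7, m9}
Sat(EX (EF r)) = {s : some successor in {m0, m1, m5, m6, m7, m9}} = {m1, m5, m6, m7, m9}
Sat(~p & (EX (EF r))) = {m5, m6, m9}
AF (~p & (EX (EF r))): least fixpoint, start Z0 = {m5, m6, m9}, add states with every successor in Z. Already a fixed point.
Sat(AF (~p & (EX (EF r)))) = {m5, m6, m9}
|Sat(AF (~p & (EX (EF r))))| = |{m5, m6, m9}| = 3.

3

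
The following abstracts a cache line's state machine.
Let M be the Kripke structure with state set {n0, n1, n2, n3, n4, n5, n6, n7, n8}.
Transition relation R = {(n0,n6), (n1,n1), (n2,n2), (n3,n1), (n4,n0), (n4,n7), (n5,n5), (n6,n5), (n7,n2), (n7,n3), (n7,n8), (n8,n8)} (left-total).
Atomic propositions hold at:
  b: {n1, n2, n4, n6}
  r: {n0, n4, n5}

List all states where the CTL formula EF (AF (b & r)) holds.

Sat(b & r) = {n4}
AF (b & r): least fixpoint, start Z0 = {n4}, add states with every successor in Z. Already a fixed point.
Sat(AF (b & r)) = {n4}
EF (AF (b & r)): least fixpoint, start Z0 = {n4}, add states with some successor in Z. Already a fixed point.
Sat(EF (AF (b & r))) = {n4}

{n4}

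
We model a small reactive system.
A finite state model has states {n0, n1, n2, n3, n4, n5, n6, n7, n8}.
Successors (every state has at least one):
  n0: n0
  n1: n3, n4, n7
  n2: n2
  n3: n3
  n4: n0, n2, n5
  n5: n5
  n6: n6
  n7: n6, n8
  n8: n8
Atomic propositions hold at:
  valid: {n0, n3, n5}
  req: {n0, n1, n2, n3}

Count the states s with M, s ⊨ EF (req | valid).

6

Sat(req | valid) = {n0, n1, n2, n3, n5}
EF (req | valid): least fixpoint, start Z0 = {n0, n1, n2, n3, n5}, add states with some successor in Z. Z1 = {n0, n1, n2, n3, n4, n5}; fixed.
Sat(EF (req | valid)) = {n0, n1, n2, n3, n4, n5}
|Sat(EF (req | valid))| = |{n0, n1, n2, n3, n4, n5}| = 6.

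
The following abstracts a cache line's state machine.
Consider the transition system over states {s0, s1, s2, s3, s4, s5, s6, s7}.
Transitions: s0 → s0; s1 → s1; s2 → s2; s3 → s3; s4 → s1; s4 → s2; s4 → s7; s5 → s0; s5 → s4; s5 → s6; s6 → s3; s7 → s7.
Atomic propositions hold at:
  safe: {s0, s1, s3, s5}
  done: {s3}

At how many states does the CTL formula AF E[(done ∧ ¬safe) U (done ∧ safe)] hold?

Sat(¬safe) = {s2, s4, s6, s7}
Sat(done ∧ ¬safe) = ∅
Sat(done ∧ safe) = {s3}
E[(done ∧ ¬safe) U (done ∧ safe)]: least fixpoint, start Z0 = Sat((done ∧ safe)) = {s3}, add states in Sat(done ∧ ¬safe) with some successor in Z. Already a fixed point.
Sat(E[(done ∧ ¬safe) U (done ∧ safe)]) = {s3}
AF E[(done ∧ ¬safe) U (done ∧ safe)]: least fixpoint, start Z0 = {s3}, add states with every successor in Z. Z1 = {s3, s6}; fixed.
Sat(AF E[(done ∧ ¬safe) U (done ∧ safe)]) = {s3, s6}
|Sat(AF E[(done ∧ ¬safe) U (done ∧ safe)])| = |{s3, s6}| = 2.

2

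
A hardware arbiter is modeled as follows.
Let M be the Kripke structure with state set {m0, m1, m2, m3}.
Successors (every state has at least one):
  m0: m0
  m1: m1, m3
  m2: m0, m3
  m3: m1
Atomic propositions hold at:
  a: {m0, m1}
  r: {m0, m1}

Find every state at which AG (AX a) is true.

Sat(AX a) = {s : every successor in {m0, m1}} = {m0, m3}
AG (AX a): greatest fixpoint, start Z0 = {m0, m3}, keep only states in Sat with every successor in Z. Z1 = {m0}; fixed.
Sat(AG (AX a)) = {m0}

{m0}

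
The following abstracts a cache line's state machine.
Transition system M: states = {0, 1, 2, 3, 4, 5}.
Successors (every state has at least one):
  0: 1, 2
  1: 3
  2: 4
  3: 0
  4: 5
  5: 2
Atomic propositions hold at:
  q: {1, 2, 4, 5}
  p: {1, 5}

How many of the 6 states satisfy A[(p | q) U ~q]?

3

Sat(p | q) = {1, 2, 4, 5}
Sat(~q) = {0, 3}
A[(p | q) U ~q]: least fixpoint, start Z0 = Sat(~q) = {0, 3}, add states in Sat(p | q) with every successor in Z. Z1 = {0, 1, 3}; fixed.
Sat(A[(p | q) U ~q]) = {0, 1, 3}
|Sat(A[(p | q) U ~q])| = |{0, 1, 3}| = 3.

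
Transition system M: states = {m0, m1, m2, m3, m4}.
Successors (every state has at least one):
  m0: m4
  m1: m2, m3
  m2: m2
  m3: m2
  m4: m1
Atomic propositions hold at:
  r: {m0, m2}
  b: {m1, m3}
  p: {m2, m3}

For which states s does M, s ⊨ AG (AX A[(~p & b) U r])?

Sat(~p) = {m0, m1, m4}
Sat(~p & b) = {m1}
A[(~p & b) U r]: least fixpoint, start Z0 = Sat(r) = {m0, m2}, add states in Sat(~p & b) with every successor in Z. Already a fixed point.
Sat(A[(~p & b) U r]) = {m0, m2}
Sat(AX A[(~p & b) U r]) = {s : every successor in {m0, m2}} = {m2, m3}
AG (AX A[(~p & b) U r]): greatest fixpoint, start Z0 = {m2, m3}, keep only states in Sat with every successor in Z. Already a fixed point.
Sat(AG (AX A[(~p & b) U r])) = {m2, m3}

{m2, m3}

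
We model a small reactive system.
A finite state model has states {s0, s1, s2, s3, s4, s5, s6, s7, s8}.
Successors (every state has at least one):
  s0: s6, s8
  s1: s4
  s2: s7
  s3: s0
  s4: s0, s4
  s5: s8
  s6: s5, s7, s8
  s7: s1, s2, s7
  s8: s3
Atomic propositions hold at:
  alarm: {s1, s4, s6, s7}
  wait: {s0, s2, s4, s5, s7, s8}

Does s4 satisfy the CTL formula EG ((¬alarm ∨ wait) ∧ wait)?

Sat(¬alarm) = {s0, s2, s3, s5, s8}
Sat(¬alarm ∨ wait) = {s0, s2, s3, s4, s5, s7, s8}
Sat((¬alarm ∨ wait) ∧ wait) = {s0, s2, s4, s5, s7, s8}
EG ((¬alarm ∨ wait) ∧ wait): greatest fixpoint, start Z0 = {s0, s2, s4, s5, s7, s8}, keep only states in Sat with some successor in Z. Z1 = {s0, s2, s4, s5, s7}; Z2 = {s2, s4, s7}; fixed.
Sat(EG ((¬alarm ∨ wait) ∧ wait)) = {s2, s4, s7}
s4 ∈ Sat(EG ((¬alarm ∨ wait) ∧ wait)) = {s2, s4, s7}, so the formula holds at s4.

Yes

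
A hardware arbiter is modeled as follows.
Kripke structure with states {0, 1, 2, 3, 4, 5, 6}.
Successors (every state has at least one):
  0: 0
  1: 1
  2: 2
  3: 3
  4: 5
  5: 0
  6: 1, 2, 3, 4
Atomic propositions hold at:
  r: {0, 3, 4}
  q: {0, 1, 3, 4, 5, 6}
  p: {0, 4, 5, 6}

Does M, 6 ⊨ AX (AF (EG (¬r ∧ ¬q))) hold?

No

Sat(¬r) = {1, 2, 5, 6}
Sat(¬q) = {2}
Sat(¬r ∧ ¬q) = {2}
EG (¬r ∧ ¬q): greatest fixpoint, start Z0 = {2}, keep only states in Sat with some successor in Z. Already a fixed point.
Sat(EG (¬r ∧ ¬q)) = {2}
AF (EG (¬r ∧ ¬q)): least fixpoint, start Z0 = {2}, add states with every successor in Z. Already a fixed point.
Sat(AF (EG (¬r ∧ ¬q))) = {2}
Sat(AX (AF (EG (¬r ∧ ¬q)))) = {s : every successor in {2}} = {2}
6 ∉ Sat(AX (AF (EG (¬r ∧ ¬q)))) = {2}, so the formula does not hold at 6.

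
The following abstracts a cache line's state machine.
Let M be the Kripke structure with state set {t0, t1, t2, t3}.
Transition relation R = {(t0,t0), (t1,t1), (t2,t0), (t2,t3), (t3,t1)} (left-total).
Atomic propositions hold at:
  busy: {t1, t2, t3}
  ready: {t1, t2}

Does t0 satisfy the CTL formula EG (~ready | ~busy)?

Sat(~ready) = {t0, t3}
Sat(~busy) = {t0}
Sat(~ready | ~busy) = {t0, t3}
EG (~ready | ~busy): greatest fixpoint, start Z0 = {t0, t3}, keep only states in Sat with some successor in Z. Z1 = {t0}; fixed.
Sat(EG (~ready | ~busy)) = {t0}
t0 ∈ Sat(EG (~ready | ~busy)) = {t0}, so the formula holds at t0.

Yes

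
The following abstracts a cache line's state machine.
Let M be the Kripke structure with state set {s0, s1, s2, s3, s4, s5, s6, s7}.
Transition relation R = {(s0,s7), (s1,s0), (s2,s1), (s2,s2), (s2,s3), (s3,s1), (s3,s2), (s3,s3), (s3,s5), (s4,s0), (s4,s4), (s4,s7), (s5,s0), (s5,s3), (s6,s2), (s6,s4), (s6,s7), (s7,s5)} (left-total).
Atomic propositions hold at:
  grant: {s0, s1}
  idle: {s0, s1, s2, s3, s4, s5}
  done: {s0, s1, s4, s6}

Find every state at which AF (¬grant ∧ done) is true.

Sat(¬grant) = {s2, s3, s4, s5, s6, s7}
Sat(¬grant ∧ done) = {s4, s6}
AF (¬grant ∧ done): least fixpoint, start Z0 = {s4, s6}, add states with every successor in Z. Already a fixed point.
Sat(AF (¬grant ∧ done)) = {s4, s6}

{s4, s6}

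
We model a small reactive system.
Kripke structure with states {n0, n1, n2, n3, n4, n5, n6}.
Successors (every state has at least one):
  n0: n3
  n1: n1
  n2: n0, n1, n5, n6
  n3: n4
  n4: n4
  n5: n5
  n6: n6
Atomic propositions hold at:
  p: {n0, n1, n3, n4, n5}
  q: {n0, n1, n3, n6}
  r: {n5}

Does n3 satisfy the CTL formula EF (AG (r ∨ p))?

Yes

Sat(r ∨ p) = {n0, n1, n3, n4, n5}
AG (r ∨ p): greatest fixpoint, start Z0 = {n0, n1, n3, n4, n5}, keep only states in Sat with every successor in Z. Already a fixed point.
Sat(AG (r ∨ p)) = {n0, n1, n3, n4, n5}
EF (AG (r ∨ p)): least fixpoint, start Z0 = {n0, n1, n3, n4, n5}, add states with some successor in Z. Z1 = {n0, n1, n2, n3, n4, n5}; fixed.
Sat(EF (AG (r ∨ p))) = {n0, n1, n2, n3, n4, n5}
n3 ∈ Sat(EF (AG (r ∨ p))) = {n0, n1, n2, n3, n4, n5}, so the formula holds at n3.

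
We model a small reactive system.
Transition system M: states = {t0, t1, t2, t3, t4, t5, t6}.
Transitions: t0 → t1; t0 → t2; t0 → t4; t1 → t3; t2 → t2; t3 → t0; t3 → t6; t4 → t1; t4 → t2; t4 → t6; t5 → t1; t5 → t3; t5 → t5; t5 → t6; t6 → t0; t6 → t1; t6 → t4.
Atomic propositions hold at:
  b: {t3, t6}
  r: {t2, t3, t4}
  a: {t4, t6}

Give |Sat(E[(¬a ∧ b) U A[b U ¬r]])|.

5

Sat(¬a) = {t0, t1, t2, t3, t5}
Sat(¬a ∧ b) = {t3}
Sat(¬r) = {t0, t1, t5, t6}
A[b U ¬r]: least fixpoint, start Z0 = Sat(¬r) = {t0, t1, t5, t6}, add states in Sat(b) with every successor in Z. Z1 = {t0, t1, t3, t5, t6}; fixed.
Sat(A[b U ¬r]) = {t0, t1, t3, t5, t6}
E[(¬a ∧ b) U A[b U ¬r]]: least fixpoint, start Z0 = Sat(A[b U ¬r]) = {t0, t1, t3, t5, t6}, add states in Sat(¬a ∧ b) with some successor in Z. Already a fixed point.
Sat(E[(¬a ∧ b) U A[b U ¬r]]) = {t0, t1, t3, t5, t6}
|Sat(E[(¬a ∧ b) U A[b U ¬r]])| = |{t0, t1, t3, t5, t6}| = 5.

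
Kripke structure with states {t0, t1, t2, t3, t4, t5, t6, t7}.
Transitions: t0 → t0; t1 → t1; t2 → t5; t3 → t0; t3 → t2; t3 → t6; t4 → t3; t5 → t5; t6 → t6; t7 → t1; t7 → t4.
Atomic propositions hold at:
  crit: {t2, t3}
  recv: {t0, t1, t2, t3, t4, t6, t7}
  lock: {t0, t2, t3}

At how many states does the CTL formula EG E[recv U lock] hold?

4

E[recv U lock]: least fixpoint, start Z0 = Sat(lock) = {t0, t2, t3}, add states in Sat(recv) with some successor in Z. Z1 = {t0, t2, t3, t4}; Z2 = {t0, t2, t3, t4, t7}; fixed.
Sat(E[recv U lock]) = {t0, t2, t3, t4, t7}
EG E[recv U lock]: greatest fixpoint, start Z0 = {t0, t2, t3, t4, t7}, keep only states in Sat with some successor in Z. Z1 = {t0, t3, t4, t7}; fixed.
Sat(EG E[recv U lock]) = {t0, t3, t4, t7}
|Sat(EG E[recv U lock])| = |{t0, t3, t4, t7}| = 4.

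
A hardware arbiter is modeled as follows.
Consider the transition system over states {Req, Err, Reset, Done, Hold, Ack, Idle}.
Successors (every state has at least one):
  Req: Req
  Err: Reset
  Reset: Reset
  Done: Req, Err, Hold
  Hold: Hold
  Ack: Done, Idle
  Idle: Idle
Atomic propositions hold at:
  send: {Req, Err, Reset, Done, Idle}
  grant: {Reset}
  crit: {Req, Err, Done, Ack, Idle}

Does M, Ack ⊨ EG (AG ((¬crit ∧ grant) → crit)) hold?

No

Sat(¬crit) = {Reset, Hold}
Sat(¬crit ∧ grant) = {Reset}
Sat((¬crit ∧ grant) → crit) = {Req, Err, Done, Hold, Ack, Idle}
AG ((¬crit ∧ grant) → crit): greatest fixpoint, start Z0 = {Req, Err, Done, Hold, Ack, Idle}, keep only states in Sat with every successor in Z. Z1 = {Req, Done, Hold, Ack, Idle}; Z2 = {Req, Hold, Ack, Idle}; Z3 = {Req, Hold, Idle}; fixed.
Sat(AG ((¬crit ∧ grant) → crit)) = {Req, Hold, Idle}
EG (AG ((¬crit ∧ grant) → crit)): greatest fixpoint, start Z0 = {Req, Hold, Idle}, keep only states in Sat with some successor in Z. Already a fixed point.
Sat(EG (AG ((¬crit ∧ grant) → crit))) = {Req, Hold, Idle}
Ack ∉ Sat(EG (AG ((¬crit ∧ grant) → crit))) = {Req, Hold, Idle}, so the formula does not hold at Ack.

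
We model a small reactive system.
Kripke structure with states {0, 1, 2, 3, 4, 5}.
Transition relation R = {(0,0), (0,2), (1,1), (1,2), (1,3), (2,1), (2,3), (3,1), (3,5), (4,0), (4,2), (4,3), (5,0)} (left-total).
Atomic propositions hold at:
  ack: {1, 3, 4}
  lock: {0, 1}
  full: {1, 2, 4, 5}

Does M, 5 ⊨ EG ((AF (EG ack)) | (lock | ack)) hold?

No

EG ack: greatest fixpoint, start Z0 = {1, 3, 4}, keep only states in Sat with some successor in Z. Already a fixed point.
Sat(EG ack) = {1, 3, 4}
AF (EG ack): least fixpoint, start Z0 = {1, 3, 4}, add states with every successor in Z. Z1 = {1, 2, 3, 4}; fixed.
Sat(AF (EG ack)) = {1, 2, 3, 4}
Sat(lock | ack) = {0, 1, 3, 4}
Sat((AF (EG ack)) | (lock | ack)) = {0, 1, 2, 3, 4}
EG ((AF (EG ack)) | (lock | ack)): greatest fixpoint, start Z0 = {0, 1, 2, 3, 4}, keep only states in Sat with some successor in Z. Already a fixed point.
Sat(EG ((AF (EG ack)) | (lock | ack))) = {0, 1, 2, 3, 4}
5 ∉ Sat(EG ((AF (EG ack)) | (lock | ack))) = {0, 1, 2, 3, 4}, so the formula does not hold at 5.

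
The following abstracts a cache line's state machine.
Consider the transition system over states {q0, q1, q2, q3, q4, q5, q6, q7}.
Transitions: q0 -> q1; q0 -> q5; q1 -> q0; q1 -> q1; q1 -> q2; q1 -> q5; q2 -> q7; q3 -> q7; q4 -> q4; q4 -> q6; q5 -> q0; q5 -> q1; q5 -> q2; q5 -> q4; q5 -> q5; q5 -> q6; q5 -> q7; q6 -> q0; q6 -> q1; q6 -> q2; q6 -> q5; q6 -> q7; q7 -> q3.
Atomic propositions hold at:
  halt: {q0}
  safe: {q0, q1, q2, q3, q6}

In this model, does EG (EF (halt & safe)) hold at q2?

No

Sat(halt & safe) = {q0}
EF (halt & safe): least fixpoint, start Z0 = {q0}, add states with some successor in Z. Z1 = {q0, q1, q5, q6}; Z2 = {q0, q1, q4, q5, q6}; fixed.
Sat(EF (halt & safe)) = {q0, q1, q4, q5, q6}
EG (EF (halt & safe)): greatest fixpoint, start Z0 = {q0, q1, q4, q5, q6}, keep only states in Sat with some successor in Z. Already a fixed point.
Sat(EG (EF (halt & safe))) = {q0, q1, q4, q5, q6}
q2 ∉ Sat(EG (EF (halt & safe))) = {q0, q1, q4, q5, q6}, so the formula does not hold at q2.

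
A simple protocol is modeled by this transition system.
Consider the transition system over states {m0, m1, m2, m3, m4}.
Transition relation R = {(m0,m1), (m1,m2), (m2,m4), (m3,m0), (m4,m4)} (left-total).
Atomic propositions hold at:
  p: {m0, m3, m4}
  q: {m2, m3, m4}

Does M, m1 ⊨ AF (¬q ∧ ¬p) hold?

Sat(¬q) = {m0, m1}
Sat(¬p) = {m1, m2}
Sat(¬q ∧ ¬p) = {m1}
AF (¬q ∧ ¬p): least fixpoint, start Z0 = {m1}, add states with every successor in Z. Z1 = {m0, m1}; Z2 = {m0, m1, m3}; fixed.
Sat(AF (¬q ∧ ¬p)) = {m0, m1, m3}
m1 ∈ Sat(AF (¬q ∧ ¬p)) = {m0, m1, m3}, so the formula holds at m1.

Yes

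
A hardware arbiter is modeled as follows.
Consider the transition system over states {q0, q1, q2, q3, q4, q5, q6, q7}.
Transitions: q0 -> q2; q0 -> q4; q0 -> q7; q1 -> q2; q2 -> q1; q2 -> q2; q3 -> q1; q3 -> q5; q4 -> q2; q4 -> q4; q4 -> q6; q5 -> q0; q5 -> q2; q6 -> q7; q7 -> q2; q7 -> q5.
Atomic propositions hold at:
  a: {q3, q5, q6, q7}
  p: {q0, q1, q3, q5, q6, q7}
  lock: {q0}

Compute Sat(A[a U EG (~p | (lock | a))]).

{q0, q2, q3, q4, q5, q6, q7}

Sat(~p) = {q2, q4}
Sat(lock | a) = {q0, q3, q5, q6, q7}
Sat(~p | (lock | a)) = {q0, q2, q3, q4, q5, q6, q7}
EG (~p | (lock | a)): greatest fixpoint, start Z0 = {q0, q2, q3, q4, q5, q6, q7}, keep only states in Sat with some successor in Z. Already a fixed point.
Sat(EG (~p | (lock | a))) = {q0, q2, q3, q4, q5, q6, q7}
A[a U EG (~p | (lock | a))]: least fixpoint, start Z0 = Sat(EG (~p | (lock | a))) = {q0, q2, q3, q4, q5, q6, q7}, add states in Sat(a) with every successor in Z. Already a fixed point.
Sat(A[a U EG (~p | (lock | a))]) = {q0, q2, q3, q4, q5, q6, q7}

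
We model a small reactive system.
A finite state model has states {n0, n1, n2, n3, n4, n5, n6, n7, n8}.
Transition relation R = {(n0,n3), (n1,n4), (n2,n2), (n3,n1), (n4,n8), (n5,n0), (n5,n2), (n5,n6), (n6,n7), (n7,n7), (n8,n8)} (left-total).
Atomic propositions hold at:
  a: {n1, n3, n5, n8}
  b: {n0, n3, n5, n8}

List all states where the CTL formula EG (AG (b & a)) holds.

Sat(b & a) = {n3, n5, n8}
AG (b & a): greatest fixpoint, start Z0 = {n3, n5, n8}, keep only states in Sat with every successor in Z. Z1 = {n8}; fixed.
Sat(AG (b & a)) = {n8}
EG (AG (b & a)): greatest fixpoint, start Z0 = {n8}, keep only states in Sat with some successor in Z. Already a fixed point.
Sat(EG (AG (b & a))) = {n8}

{n8}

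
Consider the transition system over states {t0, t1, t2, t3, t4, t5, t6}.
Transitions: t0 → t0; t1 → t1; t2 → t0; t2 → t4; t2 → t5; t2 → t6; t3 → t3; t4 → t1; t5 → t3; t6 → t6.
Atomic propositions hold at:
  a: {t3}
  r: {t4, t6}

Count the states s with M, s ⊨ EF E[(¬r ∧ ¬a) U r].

3

Sat(¬r) = {t0, t1, t2, t3, t5}
Sat(¬a) = {t0, t1, t2, t4, t5, t6}
Sat(¬r ∧ ¬a) = {t0, t1, t2, t5}
E[(¬r ∧ ¬a) U r]: least fixpoint, start Z0 = Sat(r) = {t4, t6}, add states in Sat(¬r ∧ ¬a) with some successor in Z. Z1 = {t2, t4, t6}; fixed.
Sat(E[(¬r ∧ ¬a) U r]) = {t2, t4, t6}
EF E[(¬r ∧ ¬a) U r]: least fixpoint, start Z0 = {t2, t4, t6}, add states with some successor in Z. Already a fixed point.
Sat(EF E[(¬r ∧ ¬a) U r]) = {t2, t4, t6}
|Sat(EF E[(¬r ∧ ¬a) U r])| = |{t2, t4, t6}| = 3.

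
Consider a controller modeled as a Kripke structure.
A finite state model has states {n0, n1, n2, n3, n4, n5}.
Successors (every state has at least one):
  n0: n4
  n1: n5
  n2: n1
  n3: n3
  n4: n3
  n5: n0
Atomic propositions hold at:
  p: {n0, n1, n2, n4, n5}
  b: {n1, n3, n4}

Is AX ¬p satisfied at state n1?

Sat(¬p) = {n3}
Sat(AX ¬p) = {s : every successor in {n3}} = {n3, n4}
n1 ∉ Sat(AX ¬p) = {n3, n4}, so the formula does not hold at n1.

No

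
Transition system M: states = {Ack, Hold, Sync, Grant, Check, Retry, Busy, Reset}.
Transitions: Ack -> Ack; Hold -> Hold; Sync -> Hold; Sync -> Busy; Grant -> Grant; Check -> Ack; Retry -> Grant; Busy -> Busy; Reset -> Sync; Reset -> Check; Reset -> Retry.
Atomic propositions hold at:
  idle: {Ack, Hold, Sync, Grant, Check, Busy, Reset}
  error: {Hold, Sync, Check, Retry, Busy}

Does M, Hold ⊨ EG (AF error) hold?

AF error: least fixpoint, start Z0 = {Hold, Sync, Check, Retry, Busy}, add states with every successor in Z. Z1 = {Hold, Sync, Check, Retry, Busy, Reset}; fixed.
Sat(AF error) = {Hold, Sync, Check, Retry, Busy, Reset}
EG (AF error): greatest fixpoint, start Z0 = {Hold, Sync, Check, Retry, Busy, Reset}, keep only states in Sat with some successor in Z. Z1 = {Hold, Sync, Busy, Reset}; fixed.
Sat(EG (AF error)) = {Hold, Sync, Busy, Reset}
Hold ∈ Sat(EG (AF error)) = {Hold, Sync, Busy, Reset}, so the formula holds at Hold.

Yes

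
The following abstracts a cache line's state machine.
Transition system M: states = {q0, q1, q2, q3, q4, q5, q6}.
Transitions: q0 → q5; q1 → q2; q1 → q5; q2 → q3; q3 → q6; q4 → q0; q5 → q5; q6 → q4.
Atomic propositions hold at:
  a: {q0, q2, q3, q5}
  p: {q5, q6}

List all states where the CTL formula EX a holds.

Sat(EX a) = {s : some successor in {q0, q2, q3, q5}} = {q0, q1, q2, q4, q5}

{q0, q1, q2, q4, q5}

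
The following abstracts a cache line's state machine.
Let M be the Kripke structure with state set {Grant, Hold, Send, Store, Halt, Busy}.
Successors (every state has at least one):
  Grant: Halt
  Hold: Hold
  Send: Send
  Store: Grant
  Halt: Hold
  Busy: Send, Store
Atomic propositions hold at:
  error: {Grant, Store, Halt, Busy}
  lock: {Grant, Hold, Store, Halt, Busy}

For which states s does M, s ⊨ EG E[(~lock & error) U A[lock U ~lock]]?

Sat(~lock) = {Send}
Sat(~lock & error) = ∅
A[lock U ~lock]: least fixpoint, start Z0 = Sat(~lock) = {Send}, add states in Sat(lock) with every successor in Z. Already a fixed point.
Sat(A[lock U ~lock]) = {Send}
E[(~lock & error) U A[lock U ~lock]]: least fixpoint, start Z0 = Sat(A[lock U ~lock]) = {Send}, add states in Sat(~lock & error) with some successor in Z. Already a fixed point.
Sat(E[(~lock & error) U A[lock U ~lock]]) = {Send}
EG E[(~lock & error) U A[lock U ~lock]]: greatest fixpoint, start Z0 = {Send}, keep only states in Sat with some successor in Z. Already a fixed point.
Sat(EG E[(~lock & error) U A[lock U ~lock]]) = {Send}

{Send}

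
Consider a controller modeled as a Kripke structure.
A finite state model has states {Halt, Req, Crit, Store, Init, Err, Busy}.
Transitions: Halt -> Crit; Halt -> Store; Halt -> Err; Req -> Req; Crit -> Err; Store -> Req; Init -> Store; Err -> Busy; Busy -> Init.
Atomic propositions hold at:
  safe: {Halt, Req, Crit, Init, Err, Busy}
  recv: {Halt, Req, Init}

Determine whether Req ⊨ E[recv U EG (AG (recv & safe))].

Yes

Sat(recv & safe) = {Halt, Req, Init}
AG (recv & safe): greatest fixpoint, start Z0 = {Halt, Req, Init}, keep only states in Sat with every successor in Z. Z1 = {Req}; fixed.
Sat(AG (recv & safe)) = {Req}
EG (AG (recv & safe)): greatest fixpoint, start Z0 = {Req}, keep only states in Sat with some successor in Z. Already a fixed point.
Sat(EG (AG (recv & safe))) = {Req}
E[recv U EG (AG (recv & safe))]: least fixpoint, start Z0 = Sat(EG (AG (recv & safe))) = {Req}, add states in Sat(recv) with some successor in Z. Already a fixed point.
Sat(E[recv U EG (AG (recv & safe))]) = {Req}
Req ∈ Sat(E[recv U EG (AG (recv & safe))]) = {Req}, so the formula holds at Req.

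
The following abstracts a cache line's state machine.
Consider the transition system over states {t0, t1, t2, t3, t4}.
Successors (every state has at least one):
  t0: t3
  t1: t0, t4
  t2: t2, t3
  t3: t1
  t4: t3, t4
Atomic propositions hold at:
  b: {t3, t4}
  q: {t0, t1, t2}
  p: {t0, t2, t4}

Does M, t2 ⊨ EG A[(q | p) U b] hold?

No

Sat(q | p) = {t0, t1, t2, t4}
A[(q | p) U b]: least fixpoint, start Z0 = Sat(b) = {t3, t4}, add states in Sat(q | p) with every successor in Z. Z1 = {t0, t3, t4}; Z2 = {t0, t1, t3, t4}; fixed.
Sat(A[(q | p) U b]) = {t0, t1, t3, t4}
EG A[(q | p) U b]: greatest fixpoint, start Z0 = {t0, t1, t3, t4}, keep only states in Sat with some successor in Z. Already a fixed point.
Sat(EG A[(q | p) U b]) = {t0, t1, t3, t4}
t2 ∉ Sat(EG A[(q | p) U b]) = {t0, t1, t3, t4}, so the formula does not hold at t2.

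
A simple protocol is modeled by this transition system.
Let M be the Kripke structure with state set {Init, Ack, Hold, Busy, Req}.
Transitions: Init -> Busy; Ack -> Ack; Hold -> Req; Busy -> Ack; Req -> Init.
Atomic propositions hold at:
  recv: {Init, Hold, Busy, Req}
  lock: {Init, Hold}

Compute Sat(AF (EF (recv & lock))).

{Init, Hold, Req}

Sat(recv & lock) = {Init, Hold}
EF (recv & lock): least fixpoint, start Z0 = {Init, Hold}, add states with some successor in Z. Z1 = {Init, Hold, Req}; fixed.
Sat(EF (recv & lock)) = {Init, Hold, Req}
AF (EF (recv & lock)): least fixpoint, start Z0 = {Init, Hold, Req}, add states with every successor in Z. Already a fixed point.
Sat(AF (EF (recv & lock))) = {Init, Hold, Req}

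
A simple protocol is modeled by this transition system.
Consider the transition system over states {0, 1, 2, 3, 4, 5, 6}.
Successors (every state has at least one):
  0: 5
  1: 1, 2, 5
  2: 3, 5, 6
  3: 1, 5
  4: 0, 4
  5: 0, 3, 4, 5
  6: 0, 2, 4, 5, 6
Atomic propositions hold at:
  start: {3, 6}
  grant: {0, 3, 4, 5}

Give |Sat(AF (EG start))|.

1

EG start: greatest fixpoint, start Z0 = {3, 6}, keep only states in Sat with some successor in Z. Z1 = {6}; fixed.
Sat(EG start) = {6}
AF (EG start): least fixpoint, start Z0 = {6}, add states with every successor in Z. Already a fixed point.
Sat(AF (EG start)) = {6}
|Sat(AF (EG start))| = |{6}| = 1.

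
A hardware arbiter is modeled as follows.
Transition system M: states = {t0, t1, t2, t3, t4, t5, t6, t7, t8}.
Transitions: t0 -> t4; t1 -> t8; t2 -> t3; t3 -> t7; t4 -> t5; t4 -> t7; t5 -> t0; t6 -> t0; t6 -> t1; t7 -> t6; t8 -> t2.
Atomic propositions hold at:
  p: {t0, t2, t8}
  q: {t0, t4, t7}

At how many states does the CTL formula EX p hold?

Sat(EX p) = {s : some successor in {t0, t2, t8}} = {t1, t5, t6, t8}
|Sat(EX p)| = |{t1, t5, t6, t8}| = 4.

4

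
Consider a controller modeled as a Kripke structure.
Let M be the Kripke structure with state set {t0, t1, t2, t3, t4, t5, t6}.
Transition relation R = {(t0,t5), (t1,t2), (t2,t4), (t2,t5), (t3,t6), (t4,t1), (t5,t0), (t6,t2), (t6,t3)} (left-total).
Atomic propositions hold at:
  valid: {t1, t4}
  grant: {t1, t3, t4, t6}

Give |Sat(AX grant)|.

Sat(AX grant) = {s : every successor in {t1, t3, t4, t6}} = {t3, t4}
|Sat(AX grant)| = |{t3, t4}| = 2.

2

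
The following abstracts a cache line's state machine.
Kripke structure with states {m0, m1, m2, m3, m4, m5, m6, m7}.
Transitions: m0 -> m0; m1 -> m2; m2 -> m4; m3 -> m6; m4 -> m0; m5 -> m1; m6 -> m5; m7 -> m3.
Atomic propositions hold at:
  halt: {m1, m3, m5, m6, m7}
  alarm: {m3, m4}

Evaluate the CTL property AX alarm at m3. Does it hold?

No

Sat(AX alarm) = {s : every successor in {m3, m4}} = {m2, m7}
m3 ∉ Sat(AX alarm) = {m2, m7}, so the formula does not hold at m3.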